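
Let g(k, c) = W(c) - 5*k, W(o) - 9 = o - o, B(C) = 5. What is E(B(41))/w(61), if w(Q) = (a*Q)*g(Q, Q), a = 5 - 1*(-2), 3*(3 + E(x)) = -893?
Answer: 451/189588 ≈ 0.0023788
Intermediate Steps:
E(x) = -902/3 (E(x) = -3 + (1/3)*(-893) = -3 - 893/3 = -902/3)
W(o) = 9 (W(o) = 9 + (o - o) = 9 + 0 = 9)
a = 7 (a = 5 + 2 = 7)
g(k, c) = 9 - 5*k
w(Q) = 7*Q*(9 - 5*Q) (w(Q) = (7*Q)*(9 - 5*Q) = 7*Q*(9 - 5*Q))
E(B(41))/w(61) = -902*1/(427*(9 - 5*61))/3 = -902*1/(427*(9 - 305))/3 = -902/(3*(7*61*(-296))) = -902/3/(-126392) = -902/3*(-1/126392) = 451/189588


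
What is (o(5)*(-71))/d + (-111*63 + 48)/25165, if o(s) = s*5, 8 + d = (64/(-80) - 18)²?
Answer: -235334779/43464988 ≈ -5.4144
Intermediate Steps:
d = 8636/25 (d = -8 + (64/(-80) - 18)² = -8 + (64*(-1/80) - 18)² = -8 + (-⅘ - 18)² = -8 + (-94/5)² = -8 + 8836/25 = 8636/25 ≈ 345.44)
o(s) = 5*s
(o(5)*(-71))/d + (-111*63 + 48)/25165 = ((5*5)*(-71))/(8636/25) + (-111*63 + 48)/25165 = (25*(-71))*(25/8636) + (-6993 + 48)*(1/25165) = -1775*25/8636 - 6945*1/25165 = -44375/8636 - 1389/5033 = -235334779/43464988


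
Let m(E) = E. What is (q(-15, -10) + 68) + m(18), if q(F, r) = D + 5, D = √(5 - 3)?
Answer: 91 + √2 ≈ 92.414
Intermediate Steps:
D = √2 ≈ 1.4142
q(F, r) = 5 + √2 (q(F, r) = √2 + 5 = 5 + √2)
(q(-15, -10) + 68) + m(18) = ((5 + √2) + 68) + 18 = (73 + √2) + 18 = 91 + √2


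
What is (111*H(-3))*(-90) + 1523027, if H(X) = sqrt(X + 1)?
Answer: 1523027 - 9990*I*sqrt(2) ≈ 1.523e+6 - 14128.0*I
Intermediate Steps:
H(X) = sqrt(1 + X)
(111*H(-3))*(-90) + 1523027 = (111*sqrt(1 - 3))*(-90) + 1523027 = (111*sqrt(-2))*(-90) + 1523027 = (111*(I*sqrt(2)))*(-90) + 1523027 = (111*I*sqrt(2))*(-90) + 1523027 = -9990*I*sqrt(2) + 1523027 = 1523027 - 9990*I*sqrt(2)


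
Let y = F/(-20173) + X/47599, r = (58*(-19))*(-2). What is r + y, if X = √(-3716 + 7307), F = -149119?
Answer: 44610411/20173 + 3*√399/47599 ≈ 2211.4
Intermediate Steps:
X = 3*√399 (X = √3591 = 3*√399 ≈ 59.925)
r = 2204 (r = -1102*(-2) = 2204)
y = 149119/20173 + 3*√399/47599 (y = -149119/(-20173) + (3*√399)/47599 = -149119*(-1/20173) + (3*√399)*(1/47599) = 149119/20173 + 3*√399/47599 ≈ 7.3933)
r + y = 2204 + (149119/20173 + 3*√399/47599) = 44610411/20173 + 3*√399/47599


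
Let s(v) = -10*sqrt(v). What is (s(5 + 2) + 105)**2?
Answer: 11725 - 2100*sqrt(7) ≈ 6168.9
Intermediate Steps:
(s(5 + 2) + 105)**2 = (-10*sqrt(5 + 2) + 105)**2 = (-10*sqrt(7) + 105)**2 = (105 - 10*sqrt(7))**2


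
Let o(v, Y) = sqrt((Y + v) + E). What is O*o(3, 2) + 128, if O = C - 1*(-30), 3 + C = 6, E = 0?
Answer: 128 + 33*sqrt(5) ≈ 201.79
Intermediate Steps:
C = 3 (C = -3 + 6 = 3)
O = 33 (O = 3 - 1*(-30) = 3 + 30 = 33)
o(v, Y) = sqrt(Y + v) (o(v, Y) = sqrt((Y + v) + 0) = sqrt(Y + v))
O*o(3, 2) + 128 = 33*sqrt(2 + 3) + 128 = 33*sqrt(5) + 128 = 128 + 33*sqrt(5)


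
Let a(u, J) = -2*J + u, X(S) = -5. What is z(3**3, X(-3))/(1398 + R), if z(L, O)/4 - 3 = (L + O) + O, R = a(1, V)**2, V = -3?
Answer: 80/1447 ≈ 0.055287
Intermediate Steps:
a(u, J) = u - 2*J
R = 49 (R = (1 - 2*(-3))**2 = (1 + 6)**2 = 7**2 = 49)
z(L, O) = 12 + 4*L + 8*O (z(L, O) = 12 + 4*((L + O) + O) = 12 + 4*(L + 2*O) = 12 + (4*L + 8*O) = 12 + 4*L + 8*O)
z(3**3, X(-3))/(1398 + R) = (12 + 4*3**3 + 8*(-5))/(1398 + 49) = (12 + 4*27 - 40)/1447 = (12 + 108 - 40)/1447 = (1/1447)*80 = 80/1447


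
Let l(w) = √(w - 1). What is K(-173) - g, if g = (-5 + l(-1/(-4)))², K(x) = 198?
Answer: 695/4 + 5*I*√3 ≈ 173.75 + 8.6602*I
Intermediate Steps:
l(w) = √(-1 + w)
g = (-5 + I*√3/2)² (g = (-5 + √(-1 - 1/(-4)))² = (-5 + √(-1 - 1*(-¼)))² = (-5 + √(-1 + ¼))² = (-5 + √(-¾))² = (-5 + I*√3/2)² ≈ 24.25 - 8.6602*I)
K(-173) - g = 198 - (10 - I*√3)²/4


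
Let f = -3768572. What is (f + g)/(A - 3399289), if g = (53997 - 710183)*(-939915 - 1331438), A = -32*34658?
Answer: -1490426271086/4508345 ≈ -3.3059e+5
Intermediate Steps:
A = -1109056
g = 1490430039658 (g = -656186*(-2271353) = 1490430039658)
(f + g)/(A - 3399289) = (-3768572 + 1490430039658)/(-1109056 - 3399289) = 1490426271086/(-4508345) = 1490426271086*(-1/4508345) = -1490426271086/4508345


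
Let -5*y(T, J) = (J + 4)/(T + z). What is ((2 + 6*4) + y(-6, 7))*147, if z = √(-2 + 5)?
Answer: 19404/5 + 49*√3/5 ≈ 3897.8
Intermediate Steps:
z = √3 ≈ 1.7320
y(T, J) = -(4 + J)/(5*(T + √3)) (y(T, J) = -(J + 4)/(5*(T + √3)) = -(4 + J)/(5*(T + √3)))
((2 + 6*4) + y(-6, 7))*147 = ((2 + 6*4) + (-4 - 1*7)/(5*(-6 + √3)))*147 = ((2 + 24) + (-4 - 7)/(5*(-6 + √3)))*147 = (26 + (⅕)*(-11)/(-6 + √3))*147 = (26 - 11/(5*(-6 + √3)))*147 = 3822 - 1617/(5*(-6 + √3))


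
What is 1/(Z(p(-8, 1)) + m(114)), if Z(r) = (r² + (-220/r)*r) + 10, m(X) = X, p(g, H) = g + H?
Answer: -1/47 ≈ -0.021277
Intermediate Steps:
p(g, H) = H + g
Z(r) = -210 + r² (Z(r) = (r² - 220) + 10 = (-220 + r²) + 10 = -210 + r²)
1/(Z(p(-8, 1)) + m(114)) = 1/((-210 + (1 - 8)²) + 114) = 1/((-210 + (-7)²) + 114) = 1/((-210 + 49) + 114) = 1/(-161 + 114) = 1/(-47) = -1/47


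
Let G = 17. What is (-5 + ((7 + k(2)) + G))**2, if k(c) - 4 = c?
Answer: 625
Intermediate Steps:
k(c) = 4 + c
(-5 + ((7 + k(2)) + G))**2 = (-5 + ((7 + (4 + 2)) + 17))**2 = (-5 + ((7 + 6) + 17))**2 = (-5 + (13 + 17))**2 = (-5 + 30)**2 = 25**2 = 625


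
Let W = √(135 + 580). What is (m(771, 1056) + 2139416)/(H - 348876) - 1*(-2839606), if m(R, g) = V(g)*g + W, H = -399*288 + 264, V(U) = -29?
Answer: 329055855688/115881 - √715/463524 ≈ 2.8396e+6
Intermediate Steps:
H = -114648 (H = -114912 + 264 = -114648)
W = √715 ≈ 26.739
m(R, g) = √715 - 29*g (m(R, g) = -29*g + √715 = √715 - 29*g)
(m(771, 1056) + 2139416)/(H - 348876) - 1*(-2839606) = ((√715 - 29*1056) + 2139416)/(-114648 - 348876) - 1*(-2839606) = ((√715 - 30624) + 2139416)/(-463524) + 2839606 = ((-30624 + √715) + 2139416)*(-1/463524) + 2839606 = (2108792 + √715)*(-1/463524) + 2839606 = (-527198/115881 - √715/463524) + 2839606 = 329055855688/115881 - √715/463524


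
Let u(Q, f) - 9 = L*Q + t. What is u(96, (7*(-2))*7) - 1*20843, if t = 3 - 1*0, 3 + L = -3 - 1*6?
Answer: -21983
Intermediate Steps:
L = -12 (L = -3 + (-3 - 1*6) = -3 + (-3 - 6) = -3 - 9 = -12)
t = 3 (t = 3 + 0 = 3)
u(Q, f) = 12 - 12*Q (u(Q, f) = 9 + (-12*Q + 3) = 9 + (3 - 12*Q) = 12 - 12*Q)
u(96, (7*(-2))*7) - 1*20843 = (12 - 12*96) - 1*20843 = (12 - 1152) - 20843 = -1140 - 20843 = -21983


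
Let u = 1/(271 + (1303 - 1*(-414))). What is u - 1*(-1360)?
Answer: 2703681/1988 ≈ 1360.0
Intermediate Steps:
u = 1/1988 (u = 1/(271 + (1303 + 414)) = 1/(271 + 1717) = 1/1988 ≈ 0.00050302)
u - 1*(-1360) = 1/1988 - 1*(-1360) = 1/1988 + 1360 = 2703681/1988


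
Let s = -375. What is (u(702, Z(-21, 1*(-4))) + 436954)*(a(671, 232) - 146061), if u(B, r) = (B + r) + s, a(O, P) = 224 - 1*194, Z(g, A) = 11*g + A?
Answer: -63822264426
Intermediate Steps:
Z(g, A) = A + 11*g
a(O, P) = 30 (a(O, P) = 224 - 194 = 30)
u(B, r) = -375 + B + r (u(B, r) = (B + r) - 375 = -375 + B + r)
(u(702, Z(-21, 1*(-4))) + 436954)*(a(671, 232) - 146061) = ((-375 + 702 + (1*(-4) + 11*(-21))) + 436954)*(30 - 146061) = ((-375 + 702 + (-4 - 231)) + 436954)*(-146031) = ((-375 + 702 - 235) + 436954)*(-146031) = (92 + 436954)*(-146031) = 437046*(-146031) = -63822264426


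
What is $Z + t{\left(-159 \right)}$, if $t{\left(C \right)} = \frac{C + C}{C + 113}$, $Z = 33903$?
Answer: $\frac{779928}{23} \approx 33910.0$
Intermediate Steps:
$t{\left(C \right)} = \frac{2 C}{113 + C}$
$Z + t{\left(-159 \right)} = 33903 + 2 \left(-159\right) \frac{1}{113 - 159} = 33903 + 2 \left(-159\right) \frac{1}{-46} = 33903 + 2 \left(-159\right) \left(- \frac{1}{46}\right) = 33903 + \frac{159}{23} = \frac{779928}{23}$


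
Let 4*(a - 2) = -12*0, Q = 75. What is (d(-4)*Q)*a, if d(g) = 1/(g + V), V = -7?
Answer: -150/11 ≈ -13.636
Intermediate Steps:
a = 2 (a = 2 + (-12*0)/4 = 2 + (¼)*0 = 2 + 0 = 2)
d(g) = 1/(-7 + g) (d(g) = 1/(g - 7) = 1/(-7 + g))
(d(-4)*Q)*a = (75/(-7 - 4))*2 = (75/(-11))*2 = -1/11*75*2 = -75/11*2 = -150/11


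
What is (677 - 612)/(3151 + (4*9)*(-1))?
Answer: 13/623 ≈ 0.020867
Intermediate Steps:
(677 - 612)/(3151 + (4*9)*(-1)) = 65/(3151 + 36*(-1)) = 65/(3151 - 36) = 65/3115 = 65*(1/3115) = 13/623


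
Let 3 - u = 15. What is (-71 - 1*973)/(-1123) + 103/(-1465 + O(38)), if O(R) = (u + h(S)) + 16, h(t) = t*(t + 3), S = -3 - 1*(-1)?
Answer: 1411703/1642949 ≈ 0.85925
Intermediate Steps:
u = -12 (u = 3 - 1*15 = 3 - 15 = -12)
S = -2 (S = -3 + 1 = -2)
h(t) = t*(3 + t)
O(R) = 2 (O(R) = (-12 - 2*(3 - 2)) + 16 = (-12 - 2*1) + 16 = (-12 - 2) + 16 = -14 + 16 = 2)
(-71 - 1*973)/(-1123) + 103/(-1465 + O(38)) = (-71 - 1*973)/(-1123) + 103/(-1465 + 2) = (-71 - 973)*(-1/1123) + 103/(-1463) = -1044*(-1/1123) + 103*(-1/1463) = 1044/1123 - 103/1463 = 1411703/1642949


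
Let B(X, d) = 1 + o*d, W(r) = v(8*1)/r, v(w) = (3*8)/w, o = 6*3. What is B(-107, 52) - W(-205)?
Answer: 192088/205 ≈ 937.01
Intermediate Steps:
o = 18
v(w) = 24/w
W(r) = 3/r (W(r) = (24/((8*1)))/r = (24/8)/r = (24*(⅛))/r = 3/r)
B(X, d) = 1 + 18*d
B(-107, 52) - W(-205) = (1 + 18*52) - 3/(-205) = (1 + 936) - 3*(-1)/205 = 937 - 1*(-3/205) = 937 + 3/205 = 192088/205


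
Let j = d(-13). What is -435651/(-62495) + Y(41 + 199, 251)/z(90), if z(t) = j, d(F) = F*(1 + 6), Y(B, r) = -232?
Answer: 54143081/5687045 ≈ 9.5204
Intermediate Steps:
d(F) = 7*F (d(F) = F*7 = 7*F)
j = -91 (j = 7*(-13) = -91)
z(t) = -91
-435651/(-62495) + Y(41 + 199, 251)/z(90) = -435651/(-62495) - 232/(-91) = -435651*(-1/62495) - 232*(-1/91) = 435651/62495 + 232/91 = 54143081/5687045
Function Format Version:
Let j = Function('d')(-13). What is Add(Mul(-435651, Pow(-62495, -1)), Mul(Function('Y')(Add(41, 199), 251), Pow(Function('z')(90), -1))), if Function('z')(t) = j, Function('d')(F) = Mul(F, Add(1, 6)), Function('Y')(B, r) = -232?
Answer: Rational(54143081, 5687045) ≈ 9.5204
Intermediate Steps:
Function('d')(F) = Mul(7, F) (Function('d')(F) = Mul(F, 7) = Mul(7, F))
j = -91 (j = Mul(7, -13) = -91)
Function('z')(t) = -91
Add(Mul(-435651, Pow(-62495, -1)), Mul(Function('Y')(Add(41, 199), 251), Pow(Function('z')(90), -1))) = Add(Mul(-435651, Pow(-62495, -1)), Mul(-232, Pow(-91, -1))) = Add(Mul(-435651, Rational(-1, 62495)), Mul(-232, Rational(-1, 91))) = Add(Rational(435651, 62495), Rational(232, 91)) = Rational(54143081, 5687045)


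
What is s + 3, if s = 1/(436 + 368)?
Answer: 2413/804 ≈ 3.0012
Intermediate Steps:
s = 1/804 ≈ 0.0012438
s + 3 = 1/804 + 3 = 2413/804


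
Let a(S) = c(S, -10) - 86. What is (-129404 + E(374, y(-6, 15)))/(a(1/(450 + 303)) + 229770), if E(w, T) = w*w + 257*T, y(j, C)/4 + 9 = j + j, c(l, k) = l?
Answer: -8370348/172952053 ≈ -0.048397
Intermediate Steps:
y(j, C) = -36 + 8*j (y(j, C) = -36 + 4*(j + j) = -36 + 4*(2*j) = -36 + 8*j)
E(w, T) = w**2 + 257*T
a(S) = -86 + S (a(S) = S - 86 = -86 + S)
(-129404 + E(374, y(-6, 15)))/(a(1/(450 + 303)) + 229770) = (-129404 + (374**2 + 257*(-36 + 8*(-6))))/((-86 + 1/(450 + 303)) + 229770) = (-129404 + (139876 + 257*(-36 - 48)))/((-86 + 1/753) + 229770) = (-129404 + (139876 + 257*(-84)))/((-86 + 1/753) + 229770) = (-129404 + (139876 - 21588))/(-64757/753 + 229770) = (-129404 + 118288)/(172952053/753) = -11116*753/172952053 = -8370348/172952053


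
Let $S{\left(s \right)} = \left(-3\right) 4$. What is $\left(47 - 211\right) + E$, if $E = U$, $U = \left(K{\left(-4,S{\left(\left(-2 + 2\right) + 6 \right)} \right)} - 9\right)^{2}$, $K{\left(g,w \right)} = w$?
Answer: $277$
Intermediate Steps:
$S{\left(s \right)} = -12$
$U = 441$ ($U = \left(-12 - 9\right)^{2} = \left(-21\right)^{2} = 441$)
$E = 441$
$\left(47 - 211\right) + E = \left(47 - 211\right) + 441 = -164 + 441 = 277$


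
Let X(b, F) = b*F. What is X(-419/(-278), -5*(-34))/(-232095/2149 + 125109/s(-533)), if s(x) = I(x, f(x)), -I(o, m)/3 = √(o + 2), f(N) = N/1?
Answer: -61650732218775/7322758941559892 - 134493997351595*I*√59/7322758941559892 ≈ -0.0084191 - 0.14108*I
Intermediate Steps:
f(N) = N (f(N) = N*1 = N)
I(o, m) = -3*√(2 + o) (I(o, m) = -3*√(o + 2) = -3*√(2 + o))
s(x) = -3*√(2 + x)
X(b, F) = F*b
X(-419/(-278), -5*(-34))/(-232095/2149 + 125109/s(-533)) = ((-5*(-34))*(-419/(-278)))/(-232095/2149 + 125109/((-3*√(2 - 533)))) = (170*(-419*(-1/278)))/(-232095*1/2149 + 125109/((-9*I*√59))) = (170*(419/278))/(-232095/2149 + 125109/((-9*I*√59))) = 35615/(139*(-232095/2149 + 125109/((-9*I*√59)))) = 35615/(139*(-232095/2149 + 125109*(I*√59/531))) = 35615/(139*(-232095/2149 + 13901*I*√59/59))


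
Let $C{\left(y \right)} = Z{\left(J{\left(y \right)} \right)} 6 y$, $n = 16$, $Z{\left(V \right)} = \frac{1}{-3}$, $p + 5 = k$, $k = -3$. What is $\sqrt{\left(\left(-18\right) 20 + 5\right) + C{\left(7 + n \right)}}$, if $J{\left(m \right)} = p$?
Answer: $i \sqrt{401} \approx 20.025 i$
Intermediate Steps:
$p = -8$ ($p = -5 - 3 = -8$)
$J{\left(m \right)} = -8$
$Z{\left(V \right)} = - \frac{1}{3}$
$C{\left(y \right)} = - 2 y$ ($C{\left(y \right)} = \left(- \frac{1}{3}\right) 6 y = - 2 y$)
$\sqrt{\left(\left(-18\right) 20 + 5\right) + C{\left(7 + n \right)}} = \sqrt{\left(\left(-18\right) 20 + 5\right) - 2 \left(7 + 16\right)} = \sqrt{\left(-360 + 5\right) - 46} = \sqrt{-355 - 46} = \sqrt{-401} = i \sqrt{401}$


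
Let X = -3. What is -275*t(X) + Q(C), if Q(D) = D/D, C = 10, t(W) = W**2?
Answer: -2474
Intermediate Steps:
Q(D) = 1
-275*t(X) + Q(C) = -275*(-3)**2 + 1 = -275*9 + 1 = -2475 + 1 = -2474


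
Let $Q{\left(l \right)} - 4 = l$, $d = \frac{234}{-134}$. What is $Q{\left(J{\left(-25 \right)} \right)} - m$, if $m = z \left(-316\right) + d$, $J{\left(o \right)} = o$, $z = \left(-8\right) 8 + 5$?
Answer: $- \frac{1250438}{67} \approx -18663.0$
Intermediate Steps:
$z = -59$ ($z = -64 + 5 = -59$)
$d = - \frac{117}{67}$ ($d = 234 \left(- \frac{1}{134}\right) = - \frac{117}{67} \approx -1.7463$)
$Q{\left(l \right)} = 4 + l$
$m = \frac{1249031}{67}$ ($m = \left(-59\right) \left(-316\right) - \frac{117}{67} = 18644 - \frac{117}{67} = \frac{1249031}{67} \approx 18642.0$)
$Q{\left(J{\left(-25 \right)} \right)} - m = \left(4 - 25\right) - \frac{1249031}{67} = -21 - \frac{1249031}{67} = - \frac{1250438}{67}$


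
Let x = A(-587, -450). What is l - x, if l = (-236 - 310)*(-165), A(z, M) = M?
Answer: 90540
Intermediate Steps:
l = 90090 (l = -546*(-165) = 90090)
x = -450
l - x = 90090 - 1*(-450) = 90090 + 450 = 90540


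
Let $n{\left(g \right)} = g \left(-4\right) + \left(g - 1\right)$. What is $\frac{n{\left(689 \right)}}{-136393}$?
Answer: $\frac{2068}{136393} \approx 0.015162$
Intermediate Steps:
$n{\left(g \right)} = -1 - 3 g$ ($n{\left(g \right)} = - 4 g + \left(-1 + g\right) = -1 - 3 g$)
$\frac{n{\left(689 \right)}}{-136393} = \frac{-1 - 2067}{-136393} = \left(-1 - 2067\right) \left(- \frac{1}{136393}\right) = \left(-2068\right) \left(- \frac{1}{136393}\right) = \frac{2068}{136393}$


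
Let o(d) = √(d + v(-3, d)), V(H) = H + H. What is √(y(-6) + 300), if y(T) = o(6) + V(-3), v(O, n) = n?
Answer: √(294 + 2*√3) ≈ 17.247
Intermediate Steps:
V(H) = 2*H
o(d) = √2*√d (o(d) = √(d + d) = √(2*d) = √2*√d)
y(T) = -6 + 2*√3 (y(T) = √2*√6 + 2*(-3) = 2*√3 - 6 = -6 + 2*√3)
√(y(-6) + 300) = √((-6 + 2*√3) + 300) = √(294 + 2*√3)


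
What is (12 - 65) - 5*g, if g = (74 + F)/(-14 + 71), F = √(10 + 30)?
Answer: -3391/57 - 10*√10/57 ≈ -60.046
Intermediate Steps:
F = 2*√10 (F = √40 = 2*√10 ≈ 6.3246)
g = 74/57 + 2*√10/57 (g = (74 + 2*√10)/(-14 + 71) = (74 + 2*√10)/57 = (74 + 2*√10)*(1/57) = 74/57 + 2*√10/57 ≈ 1.4092)
(12 - 65) - 5*g = (12 - 65) - 5*(74/57 + 2*√10/57) = -53 + (-370/57 - 10*√10/57) = -3391/57 - 10*√10/57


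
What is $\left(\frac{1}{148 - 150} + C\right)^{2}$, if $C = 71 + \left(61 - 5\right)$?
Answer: $\frac{64009}{4} \approx 16002.0$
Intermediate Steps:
$C = 127$ ($C = 71 + \left(61 - 5\right) = 71 + 56 = 127$)
$\left(\frac{1}{148 - 150} + C\right)^{2} = \left(\frac{1}{148 - 150} + 127\right)^{2} = \left(\frac{1}{-2} + 127\right)^{2} = \left(- \frac{1}{2} + 127\right)^{2} = \left(\frac{253}{2}\right)^{2} = \frac{64009}{4}$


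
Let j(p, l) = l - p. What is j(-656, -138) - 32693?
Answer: -32175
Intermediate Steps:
j(-656, -138) - 32693 = (-138 - 1*(-656)) - 32693 = (-138 + 656) - 32693 = 518 - 32693 = -32175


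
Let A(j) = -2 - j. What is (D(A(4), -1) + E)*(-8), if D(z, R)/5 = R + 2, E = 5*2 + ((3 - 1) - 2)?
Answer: -120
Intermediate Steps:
E = 10 (E = 10 + (2 - 2) = 10 + 0 = 10)
D(z, R) = 10 + 5*R (D(z, R) = 5*(R + 2) = 5*(2 + R) = 10 + 5*R)
(D(A(4), -1) + E)*(-8) = ((10 + 5*(-1)) + 10)*(-8) = ((10 - 5) + 10)*(-8) = (5 + 10)*(-8) = 15*(-8) = -120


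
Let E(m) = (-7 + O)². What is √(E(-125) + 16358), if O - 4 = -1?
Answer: √16374 ≈ 127.96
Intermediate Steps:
O = 3 (O = 4 - 1 = 3)
E(m) = 16 (E(m) = (-7 + 3)² = (-4)² = 16)
√(E(-125) + 16358) = √(16 + 16358) = √16374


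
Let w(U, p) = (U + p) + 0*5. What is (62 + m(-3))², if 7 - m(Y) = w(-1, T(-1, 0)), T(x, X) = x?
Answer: 5041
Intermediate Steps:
w(U, p) = U + p (w(U, p) = (U + p) + 0 = U + p)
m(Y) = 9 (m(Y) = 7 - (-1 - 1) = 7 - 1*(-2) = 7 + 2 = 9)
(62 + m(-3))² = (62 + 9)² = 71² = 5041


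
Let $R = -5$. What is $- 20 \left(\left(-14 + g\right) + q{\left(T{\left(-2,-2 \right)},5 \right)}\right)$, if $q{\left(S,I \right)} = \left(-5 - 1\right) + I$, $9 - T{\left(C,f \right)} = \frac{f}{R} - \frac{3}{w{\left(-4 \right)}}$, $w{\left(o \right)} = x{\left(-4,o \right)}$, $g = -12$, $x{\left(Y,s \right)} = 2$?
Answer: $540$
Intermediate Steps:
$w{\left(o \right)} = 2$
$T{\left(C,f \right)} = \frac{21}{2} + \frac{f}{5}$ ($T{\left(C,f \right)} = 9 - \left(\frac{f}{-5} - \frac{3}{2}\right) = 9 - \left(f \left(- \frac{1}{5}\right) - \frac{3}{2}\right) = 9 - \left(- \frac{f}{5} - \frac{3}{2}\right) = 9 - \left(- \frac{3}{2} - \frac{f}{5}\right) = 9 + \left(\frac{3}{2} + \frac{f}{5}\right) = \frac{21}{2} + \frac{f}{5}$)
$q{\left(S,I \right)} = -6 + I$
$- 20 \left(\left(-14 + g\right) + q{\left(T{\left(-2,-2 \right)},5 \right)}\right) = - 20 \left(\left(-14 - 12\right) + \left(-6 + 5\right)\right) = - 20 \left(-26 - 1\right) = \left(-20\right) \left(-27\right) = 540$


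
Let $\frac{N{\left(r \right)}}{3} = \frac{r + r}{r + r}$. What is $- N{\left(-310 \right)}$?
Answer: $-3$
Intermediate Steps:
$N{\left(r \right)} = 3$ ($N{\left(r \right)} = 3 \frac{r + r}{r + r} = 3 \frac{2 r}{2 r} = 3 \cdot 2 r \frac{1}{2 r} = 3 \cdot 1 = 3$)
$- N{\left(-310 \right)} = \left(-1\right) 3 = -3$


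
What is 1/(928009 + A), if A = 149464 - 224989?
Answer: 1/852484 ≈ 1.1730e-6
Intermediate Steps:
A = -75525
1/(928009 + A) = 1/(928009 - 75525) = 1/852484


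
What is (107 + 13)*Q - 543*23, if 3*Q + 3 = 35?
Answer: -11209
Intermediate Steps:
Q = 32/3 (Q = -1 + (⅓)*35 = -1 + 35/3 = 32/3 ≈ 10.667)
(107 + 13)*Q - 543*23 = (107 + 13)*(32/3) - 543*23 = 120*(32/3) - 1*12489 = 1280 - 12489 = -11209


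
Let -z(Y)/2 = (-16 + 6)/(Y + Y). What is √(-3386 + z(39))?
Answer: 2*I*√1287429/39 ≈ 58.187*I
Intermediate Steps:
z(Y) = 10/Y (z(Y) = -2*(-16 + 6)/(Y + Y) = -(-20)/(2*Y) = -(-20)*1/(2*Y) = -(-10)/Y = 10/Y)
√(-3386 + z(39)) = √(-3386 + 10/39) = √(-132044/39) = 2*I*√1287429/39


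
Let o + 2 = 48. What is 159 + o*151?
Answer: 7105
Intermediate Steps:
o = 46 (o = -2 + 48 = 46)
159 + o*151 = 159 + 46*151 = 159 + 6946 = 7105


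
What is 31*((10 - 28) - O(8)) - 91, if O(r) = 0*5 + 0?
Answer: -649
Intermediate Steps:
O(r) = 0 (O(r) = 0 + 0 = 0)
31*((10 - 28) - O(8)) - 91 = 31*((10 - 28) - 1*0) - 91 = 31*(-18 + 0) - 91 = 31*(-18) - 91 = -558 - 91 = -649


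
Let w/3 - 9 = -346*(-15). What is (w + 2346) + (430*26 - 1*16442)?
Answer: 12681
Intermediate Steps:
w = 15597 (w = 27 + 3*(-346*(-15)) = 27 + 3*5190 = 27 + 15570 = 15597)
(w + 2346) + (430*26 - 1*16442) = (15597 + 2346) + (430*26 - 1*16442) = 17943 + (11180 - 16442) = 17943 - 5262 = 12681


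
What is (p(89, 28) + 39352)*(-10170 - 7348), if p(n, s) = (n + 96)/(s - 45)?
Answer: -11716020882/17 ≈ -6.8918e+8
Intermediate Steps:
p(n, s) = (96 + n)/(-45 + s)
(p(89, 28) + 39352)*(-10170 - 7348) = ((96 + 89)/(-45 + 28) + 39352)*(-10170 - 7348) = (185/(-17) + 39352)*(-17518) = (-1/17*185 + 39352)*(-17518) = (-185/17 + 39352)*(-17518) = (668799/17)*(-17518) = -11716020882/17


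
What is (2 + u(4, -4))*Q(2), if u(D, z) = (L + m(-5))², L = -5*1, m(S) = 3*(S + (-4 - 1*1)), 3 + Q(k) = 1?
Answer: -2454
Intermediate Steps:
Q(k) = -2 (Q(k) = -3 + 1 = -2)
m(S) = -15 + 3*S (m(S) = 3*(S + (-4 - 1)) = 3*(S - 5) = 3*(-5 + S) = -15 + 3*S)
L = -5
u(D, z) = 1225 (u(D, z) = (-5 + (-15 + 3*(-5)))² = (-5 + (-15 - 15))² = (-5 - 30)² = (-35)² = 1225)
(2 + u(4, -4))*Q(2) = (2 + 1225)*(-2) = 1227*(-2) = -2454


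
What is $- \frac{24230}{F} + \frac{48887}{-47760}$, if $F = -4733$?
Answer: $\frac{925842629}{226048080} \approx 4.0958$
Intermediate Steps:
$- \frac{24230}{F} + \frac{48887}{-47760} = - \frac{24230}{-4733} + \frac{48887}{-47760} = \left(-24230\right) \left(- \frac{1}{4733}\right) + 48887 \left(- \frac{1}{47760}\right) = \frac{24230}{4733} - \frac{48887}{47760} = \frac{925842629}{226048080}$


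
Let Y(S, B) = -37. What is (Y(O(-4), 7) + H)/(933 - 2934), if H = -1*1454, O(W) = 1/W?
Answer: 497/667 ≈ 0.74513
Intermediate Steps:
O(W) = 1/W
H = -1454
(Y(O(-4), 7) + H)/(933 - 2934) = (-37 - 1454)/(933 - 2934) = -1491/(-2001) = -1491*(-1/2001) = 497/667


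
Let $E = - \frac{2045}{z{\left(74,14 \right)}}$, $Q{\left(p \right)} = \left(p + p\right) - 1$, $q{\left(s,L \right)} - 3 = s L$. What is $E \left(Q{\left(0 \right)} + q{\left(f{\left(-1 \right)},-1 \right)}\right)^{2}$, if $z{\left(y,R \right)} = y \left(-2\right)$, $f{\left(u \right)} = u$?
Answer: $\frac{18405}{148} \approx 124.36$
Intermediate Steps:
$q{\left(s,L \right)} = 3 + L s$ ($q{\left(s,L \right)} = 3 + s L = 3 + L s$)
$Q{\left(p \right)} = -1 + 2 p$ ($Q{\left(p \right)} = 2 p - 1 = -1 + 2 p$)
$z{\left(y,R \right)} = - 2 y$
$E = \frac{2045}{148}$ ($E = - \frac{2045}{\left(-2\right) 74} = - \frac{2045}{-148} = \left(-2045\right) \left(- \frac{1}{148}\right) = \frac{2045}{148} \approx 13.818$)
$E \left(Q{\left(0 \right)} + q{\left(f{\left(-1 \right)},-1 \right)}\right)^{2} = \frac{2045 \left(\left(-1 + 2 \cdot 0\right) + \left(3 - -1\right)\right)^{2}}{148} = \frac{2045 \left(\left(-1 + 0\right) + \left(3 + 1\right)\right)^{2}}{148} = \frac{2045 \left(-1 + 4\right)^{2}}{148} = \frac{2045 \cdot 3^{2}}{148} = \frac{2045}{148} \cdot 9 = \frac{18405}{148}$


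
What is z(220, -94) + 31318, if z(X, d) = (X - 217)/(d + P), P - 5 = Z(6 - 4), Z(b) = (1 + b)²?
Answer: 2505437/80 ≈ 31318.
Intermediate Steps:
P = 14 (P = 5 + (1 + (6 - 4))² = 5 + (1 + 2)² = 5 + 3² = 5 + 9 = 14)
z(X, d) = (-217 + X)/(14 + d) (z(X, d) = (X - 217)/(d + 14) = (-217 + X)/(14 + d))
z(220, -94) + 31318 = (-217 + 220)/(14 - 94) + 31318 = 3/(-80) + 31318 = -1/80*3 + 31318 = -3/80 + 31318 = 2505437/80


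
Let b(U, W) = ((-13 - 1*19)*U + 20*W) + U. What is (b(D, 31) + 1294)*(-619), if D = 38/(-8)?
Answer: -5103655/4 ≈ -1.2759e+6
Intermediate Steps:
D = -19/4 (D = 38*(-1/8) = -19/4 ≈ -4.7500)
b(U, W) = -31*U + 20*W (b(U, W) = ((-13 - 19)*U + 20*W) + U = (-32*U + 20*W) + U = -31*U + 20*W)
(b(D, 31) + 1294)*(-619) = ((-31*(-19/4) + 20*31) + 1294)*(-619) = ((589/4 + 620) + 1294)*(-619) = (3069/4 + 1294)*(-619) = (8245/4)*(-619) = -5103655/4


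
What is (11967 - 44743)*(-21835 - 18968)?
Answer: 1337359128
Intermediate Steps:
(11967 - 44743)*(-21835 - 18968) = -32776*(-40803) = 1337359128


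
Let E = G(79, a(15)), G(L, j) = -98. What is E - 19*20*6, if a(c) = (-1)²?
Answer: -2378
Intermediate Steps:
a(c) = 1
E = -98
E - 19*20*6 = -98 - 19*20*6 = -98 - 380*6 = -98 - 1*2280 = -98 - 2280 = -2378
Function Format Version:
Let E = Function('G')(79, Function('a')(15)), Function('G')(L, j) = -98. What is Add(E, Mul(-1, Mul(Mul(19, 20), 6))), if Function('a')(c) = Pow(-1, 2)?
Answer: -2378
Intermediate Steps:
Function('a')(c) = 1
E = -98
Add(E, Mul(-1, Mul(Mul(19, 20), 6))) = Add(-98, Mul(-1, Mul(Mul(19, 20), 6))) = Add(-98, Mul(-1, Mul(380, 6))) = Add(-98, Mul(-1, 2280)) = Add(-98, -2280) = -2378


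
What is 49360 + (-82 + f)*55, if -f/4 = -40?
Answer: 53650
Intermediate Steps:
f = 160 (f = -4*(-40) = 160)
49360 + (-82 + f)*55 = 49360 + (-82 + 160)*55 = 49360 + 78*55 = 49360 + 4290 = 53650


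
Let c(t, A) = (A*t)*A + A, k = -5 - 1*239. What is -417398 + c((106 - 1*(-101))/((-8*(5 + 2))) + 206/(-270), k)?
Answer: -645563836/945 ≈ -6.8314e+5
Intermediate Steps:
k = -244 (k = -5 - 239 = -244)
c(t, A) = A + t*A**2 (c(t, A) = t*A**2 + A = A + t*A**2)
-417398 + c((106 - 1*(-101))/((-8*(5 + 2))) + 206/(-270), k) = -417398 - 244*(1 - 244*((106 - 1*(-101))/((-8*(5 + 2))) + 206/(-270))) = -417398 - 244*(1 - 244*((106 + 101)/((-8*7)) + 206*(-1/270))) = -417398 - 244*(1 - 244*(207/(-56) - 103/135)) = -417398 - 244*(1 - 244*(207*(-1/56) - 103/135)) = -417398 - 244*(1 - 244*(-207/56 - 103/135)) = -417398 - 244*(1 - 244*(-33713/7560)) = -417398 - 244*(1 + 2056493/1890) = -417398 - 244*2058383/1890 = -417398 - 251122726/945 = -645563836/945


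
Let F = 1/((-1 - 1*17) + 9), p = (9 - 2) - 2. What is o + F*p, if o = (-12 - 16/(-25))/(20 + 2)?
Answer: -2653/2475 ≈ -1.0719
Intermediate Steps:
o = -142/275 (o = (-12 - 16*(-1/25))/22 = (-12 + 16/25)*(1/22) = -284/25*1/22 = -142/275 ≈ -0.51636)
p = 5 (p = 7 - 2 = 5)
F = -⅑ (F = 1/((-1 - 17) + 9) = 1/(-18 + 9) = 1/(-9) = -⅑ ≈ -0.11111)
o + F*p = -142/275 - ⅑*5 = -142/275 - 5/9 = -2653/2475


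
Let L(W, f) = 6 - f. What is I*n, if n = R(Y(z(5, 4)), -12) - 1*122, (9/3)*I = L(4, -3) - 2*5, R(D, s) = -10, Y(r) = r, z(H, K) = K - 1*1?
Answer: 44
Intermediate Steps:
z(H, K) = -1 + K (z(H, K) = K - 1 = -1 + K)
I = -⅓ (I = ((6 - 1*(-3)) - 2*5)/3 = ((6 + 3) - 10)/3 = (9 - 10)/3 = (⅓)*(-1) = -⅓ ≈ -0.33333)
n = -132 (n = -10 - 1*122 = -10 - 122 = -132)
I*n = -⅓*(-132) = 44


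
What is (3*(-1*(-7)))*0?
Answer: 0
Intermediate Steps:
(3*(-1*(-7)))*0 = (3*7)*0 = 21*0 = 0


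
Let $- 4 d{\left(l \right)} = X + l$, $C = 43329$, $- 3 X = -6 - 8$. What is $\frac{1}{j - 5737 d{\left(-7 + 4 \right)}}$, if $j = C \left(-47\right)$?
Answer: $- \frac{12}{24408871} \approx -4.9162 \cdot 10^{-7}$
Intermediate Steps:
$X = \frac{14}{3}$ ($X = - \frac{-6 - 8}{3} = \left(- \frac{1}{3}\right) \left(-14\right) = \frac{14}{3} \approx 4.6667$)
$d{\left(l \right)} = - \frac{7}{6} - \frac{l}{4}$ ($d{\left(l \right)} = - \frac{\frac{14}{3} + l}{4} = - \frac{7}{6} - \frac{l}{4}$)
$j = -2036463$ ($j = 43329 \left(-47\right) = -2036463$)
$\frac{1}{j - 5737 d{\left(-7 + 4 \right)}} = \frac{1}{-2036463 - 5737 \left(- \frac{7}{6} - \frac{-7 + 4}{4}\right)} = \frac{1}{-2036463 - 5737 \left(- \frac{7}{6} - - \frac{3}{4}\right)} = \frac{1}{-2036463 - 5737 \left(- \frac{7}{6} + \frac{3}{4}\right)} = \frac{1}{-2036463 - - \frac{28685}{12}} = \frac{1}{-2036463 + \frac{28685}{12}} = \frac{1}{- \frac{24408871}{12}} = - \frac{12}{24408871}$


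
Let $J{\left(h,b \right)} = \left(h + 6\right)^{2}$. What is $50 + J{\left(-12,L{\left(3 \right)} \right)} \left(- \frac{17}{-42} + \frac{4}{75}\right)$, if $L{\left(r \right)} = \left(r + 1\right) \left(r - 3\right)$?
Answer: $\frac{11636}{175} \approx 66.491$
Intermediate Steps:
$L{\left(r \right)} = \left(1 + r\right) \left(-3 + r\right)$
$J{\left(h,b \right)} = \left(6 + h\right)^{2}$
$50 + J{\left(-12,L{\left(3 \right)} \right)} \left(- \frac{17}{-42} + \frac{4}{75}\right) = 50 + \left(6 - 12\right)^{2} \left(- \frac{17}{-42} + \frac{4}{75}\right) = 50 + \left(-6\right)^{2} \left(\left(-17\right) \left(- \frac{1}{42}\right) + 4 \cdot \frac{1}{75}\right) = 50 + 36 \left(\frac{17}{42} + \frac{4}{75}\right) = 50 + 36 \cdot \frac{481}{1050} = 50 + \frac{2886}{175} = \frac{11636}{175}$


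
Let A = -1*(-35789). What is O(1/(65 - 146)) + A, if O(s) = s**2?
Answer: 234811630/6561 ≈ 35789.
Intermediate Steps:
A = 35789
O(1/(65 - 146)) + A = (1/(65 - 146))**2 + 35789 = (1/(-81))**2 + 35789 = (-1/81)**2 + 35789 = 1/6561 + 35789 = 234811630/6561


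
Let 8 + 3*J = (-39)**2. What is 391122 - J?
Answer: 1171853/3 ≈ 3.9062e+5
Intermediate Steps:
J = 1513/3 (J = -8/3 + (1/3)*(-39)**2 = -8/3 + (1/3)*1521 = -8/3 + 507 = 1513/3 ≈ 504.33)
391122 - J = 391122 - 1*1513/3 = 391122 - 1513/3 = 1171853/3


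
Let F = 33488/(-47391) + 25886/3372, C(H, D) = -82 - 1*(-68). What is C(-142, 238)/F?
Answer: -17755828/8840015 ≈ -2.0086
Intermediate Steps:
C(H, D) = -14 (C(H, D) = -82 + 68 = -14)
F = 61880105/8877914 (F = 33488*(-1/47391) + 25886*(1/3372) = -33488/47391 + 12943/1686 = 61880105/8877914 ≈ 6.9701)
C(-142, 238)/F = -14/61880105/8877914 = -14*8877914/61880105 = -17755828/8840015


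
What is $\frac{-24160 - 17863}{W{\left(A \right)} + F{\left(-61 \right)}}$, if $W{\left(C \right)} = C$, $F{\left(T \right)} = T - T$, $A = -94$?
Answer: $\frac{42023}{94} \approx 447.05$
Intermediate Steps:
$F{\left(T \right)} = 0$
$\frac{-24160 - 17863}{W{\left(A \right)} + F{\left(-61 \right)}} = \frac{-24160 - 17863}{-94 + 0} = - \frac{42023}{-94} = \left(-42023\right) \left(- \frac{1}{94}\right) = \frac{42023}{94}$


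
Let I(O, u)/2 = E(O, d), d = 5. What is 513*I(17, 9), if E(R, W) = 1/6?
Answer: 171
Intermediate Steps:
E(R, W) = 1/6
I(O, u) = 1/3 (I(O, u) = 2*(1/6) = 1/3)
513*I(17, 9) = 513*(1/3) = 171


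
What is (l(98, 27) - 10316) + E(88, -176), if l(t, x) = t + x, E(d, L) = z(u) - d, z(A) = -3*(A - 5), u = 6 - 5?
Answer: -10267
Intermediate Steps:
u = 1
z(A) = 15 - 3*A (z(A) = -3*(-5 + A) = 15 - 3*A)
E(d, L) = 12 - d (E(d, L) = (15 - 3*1) - d = (15 - 3) - d = 12 - d)
(l(98, 27) - 10316) + E(88, -176) = ((98 + 27) - 10316) + (12 - 1*88) = (125 - 10316) + (12 - 88) = -10191 - 76 = -10267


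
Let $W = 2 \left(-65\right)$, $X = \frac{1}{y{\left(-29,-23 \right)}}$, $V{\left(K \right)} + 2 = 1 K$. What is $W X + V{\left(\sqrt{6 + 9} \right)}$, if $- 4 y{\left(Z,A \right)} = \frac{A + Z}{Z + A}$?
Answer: $518 + \sqrt{15} \approx 521.87$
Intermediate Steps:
$y{\left(Z,A \right)} = - \frac{1}{4}$ ($y{\left(Z,A \right)} = - \frac{\left(A + Z\right) \frac{1}{Z + A}}{4} = - \frac{\left(A + Z\right) \frac{1}{A + Z}}{4} = \left(- \frac{1}{4}\right) 1 = - \frac{1}{4}$)
$V{\left(K \right)} = -2 + K$ ($V{\left(K \right)} = -2 + 1 K = -2 + K$)
$X = -4$ ($X = \frac{1}{- \frac{1}{4}} = -4$)
$W = -130$
$W X + V{\left(\sqrt{6 + 9} \right)} = \left(-130\right) \left(-4\right) - \left(2 - \sqrt{6 + 9}\right) = 520 - \left(2 - \sqrt{15}\right) = 518 + \sqrt{15}$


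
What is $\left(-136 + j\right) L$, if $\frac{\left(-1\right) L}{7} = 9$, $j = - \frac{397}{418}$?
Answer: $\frac{3606435}{418} \approx 8627.8$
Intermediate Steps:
$j = - \frac{397}{418}$ ($j = \left(-397\right) \frac{1}{418} = - \frac{397}{418} \approx -0.94976$)
$L = -63$ ($L = \left(-7\right) 9 = -63$)
$\left(-136 + j\right) L = \left(-136 - \frac{397}{418}\right) \left(-63\right) = \left(- \frac{57245}{418}\right) \left(-63\right) = \frac{3606435}{418}$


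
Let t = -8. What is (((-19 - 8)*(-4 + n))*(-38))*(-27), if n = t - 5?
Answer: 470934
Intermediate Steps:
n = -13 (n = -8 - 5 = -13)
(((-19 - 8)*(-4 + n))*(-38))*(-27) = (((-19 - 8)*(-4 - 13))*(-38))*(-27) = (-27*(-17)*(-38))*(-27) = (459*(-38))*(-27) = -17442*(-27) = 470934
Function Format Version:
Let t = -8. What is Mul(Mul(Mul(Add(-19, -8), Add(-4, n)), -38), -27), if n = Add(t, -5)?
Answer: 470934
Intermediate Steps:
n = -13 (n = Add(-8, -5) = -13)
Mul(Mul(Mul(Add(-19, -8), Add(-4, n)), -38), -27) = Mul(Mul(Mul(Add(-19, -8), Add(-4, -13)), -38), -27) = Mul(Mul(Mul(-27, -17), -38), -27) = Mul(Mul(459, -38), -27) = Mul(-17442, -27) = 470934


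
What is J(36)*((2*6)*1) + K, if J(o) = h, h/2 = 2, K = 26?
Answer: 74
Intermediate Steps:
h = 4 (h = 2*2 = 4)
J(o) = 4
J(36)*((2*6)*1) + K = 4*((2*6)*1) + 26 = 4*(12*1) + 26 = 4*12 + 26 = 48 + 26 = 74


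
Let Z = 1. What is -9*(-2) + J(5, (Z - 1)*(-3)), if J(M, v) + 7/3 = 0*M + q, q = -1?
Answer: 44/3 ≈ 14.667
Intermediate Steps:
J(M, v) = -10/3 (J(M, v) = -7/3 + (0*M - 1) = -7/3 + (0 - 1) = -7/3 - 1 = -10/3)
-9*(-2) + J(5, (Z - 1)*(-3)) = -9*(-2) - 10/3 = 18 - 10/3 = 44/3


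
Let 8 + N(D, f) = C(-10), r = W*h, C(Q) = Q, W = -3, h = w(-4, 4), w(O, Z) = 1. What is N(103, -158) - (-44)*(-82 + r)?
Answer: -3758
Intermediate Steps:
h = 1
r = -3 (r = -3*1 = -3)
N(D, f) = -18 (N(D, f) = -8 - 10 = -18)
N(103, -158) - (-44)*(-82 + r) = -18 - (-44)*(-82 - 3) = -18 - (-44)*(-85) = -18 - 1*3740 = -18 - 3740 = -3758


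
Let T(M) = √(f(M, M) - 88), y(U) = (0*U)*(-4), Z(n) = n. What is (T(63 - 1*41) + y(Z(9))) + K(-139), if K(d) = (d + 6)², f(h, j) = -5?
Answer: 17689 + I*√93 ≈ 17689.0 + 9.6436*I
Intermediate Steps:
y(U) = 0 (y(U) = 0*(-4) = 0)
T(M) = I*√93 (T(M) = √(-5 - 88) = √(-93) = I*√93)
K(d) = (6 + d)²
(T(63 - 1*41) + y(Z(9))) + K(-139) = (I*√93 + 0) + (6 - 139)² = I*√93 + (-133)² = I*√93 + 17689 = 17689 + I*√93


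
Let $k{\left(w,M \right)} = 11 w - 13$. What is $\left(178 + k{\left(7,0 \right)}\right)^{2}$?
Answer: $58564$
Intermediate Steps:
$k{\left(w,M \right)} = -13 + 11 w$
$\left(178 + k{\left(7,0 \right)}\right)^{2} = \left(178 + \left(-13 + 11 \cdot 7\right)\right)^{2} = \left(178 + \left(-13 + 77\right)\right)^{2} = \left(178 + 64\right)^{2} = 242^{2} = 58564$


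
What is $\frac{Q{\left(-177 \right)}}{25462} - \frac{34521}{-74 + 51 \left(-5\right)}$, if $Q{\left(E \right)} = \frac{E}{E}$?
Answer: $\frac{878974031}{8376998} \approx 104.93$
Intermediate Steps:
$Q{\left(E \right)} = 1$
$\frac{Q{\left(-177 \right)}}{25462} - \frac{34521}{-74 + 51 \left(-5\right)} = 1 \cdot \frac{1}{25462} - \frac{34521}{-74 + 51 \left(-5\right)} = 1 \cdot \frac{1}{25462} - \frac{34521}{-74 - 255} = \frac{1}{25462} - \frac{34521}{-329} = \frac{1}{25462} - - \frac{34521}{329} = \frac{1}{25462} + \frac{34521}{329} = \frac{878974031}{8376998}$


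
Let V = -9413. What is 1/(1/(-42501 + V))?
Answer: -51914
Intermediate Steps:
1/(1/(-42501 + V)) = 1/(1/(-42501 - 9413)) = 1/(1/(-51914)) = 1/(-1/51914) = -51914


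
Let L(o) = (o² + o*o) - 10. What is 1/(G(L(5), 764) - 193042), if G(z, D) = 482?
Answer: -1/192560 ≈ -5.1932e-6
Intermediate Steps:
L(o) = -10 + 2*o² (L(o) = (o² + o²) - 10 = 2*o² - 10 = -10 + 2*o²)
1/(G(L(5), 764) - 193042) = 1/(482 - 193042) = 1/(-192560) = -1/192560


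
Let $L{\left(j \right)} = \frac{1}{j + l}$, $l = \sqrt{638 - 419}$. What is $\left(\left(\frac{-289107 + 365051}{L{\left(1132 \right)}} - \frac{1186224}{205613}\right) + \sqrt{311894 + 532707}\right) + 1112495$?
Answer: $\frac{17905005644915}{205613} + \sqrt{844601} + 75944 \sqrt{219} \approx 8.8206 \cdot 10^{7}$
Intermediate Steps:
$l = \sqrt{219} \approx 14.799$
$L{\left(j \right)} = \frac{1}{j + \sqrt{219}}$
$\left(\left(\frac{-289107 + 365051}{L{\left(1132 \right)}} - \frac{1186224}{205613}\right) + \sqrt{311894 + 532707}\right) + 1112495 = \left(\left(\frac{-289107 + 365051}{\frac{1}{1132 + \sqrt{219}}} - \frac{1186224}{205613}\right) + \sqrt{311894 + 532707}\right) + 1112495 = \left(\left(75944 \left(1132 + \sqrt{219}\right) - \frac{1186224}{205613}\right) + \sqrt{844601}\right) + 1112495 = \left(\left(\left(85968608 + 75944 \sqrt{219}\right) - \frac{1186224}{205613}\right) + \sqrt{844601}\right) + 1112495 = \left(\left(\frac{17676262210480}{205613} + 75944 \sqrt{219}\right) + \sqrt{844601}\right) + 1112495 = \left(\frac{17676262210480}{205613} + \sqrt{844601} + 75944 \sqrt{219}\right) + 1112495 = \frac{17905005644915}{205613} + \sqrt{844601} + 75944 \sqrt{219}$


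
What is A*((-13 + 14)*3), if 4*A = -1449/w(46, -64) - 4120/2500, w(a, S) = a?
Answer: -24861/1000 ≈ -24.861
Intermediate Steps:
A = -8287/1000 (A = (-1449/46 - 4120/2500)/4 = (-1449*1/46 - 4120*1/2500)/4 = (-63/2 - 206/125)/4 = (¼)*(-8287/250) = -8287/1000 ≈ -8.2870)
A*((-13 + 14)*3) = -8287*(-13 + 14)*3/1000 = -8287*3/1000 = -8287/1000*3 = -24861/1000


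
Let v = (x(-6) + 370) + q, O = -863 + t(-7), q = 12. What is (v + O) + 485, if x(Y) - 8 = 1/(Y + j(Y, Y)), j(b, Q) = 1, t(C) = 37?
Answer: 244/5 ≈ 48.800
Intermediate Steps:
O = -826 (O = -863 + 37 = -826)
x(Y) = 8 + 1/(1 + Y) (x(Y) = 8 + 1/(Y + 1) = 8 + 1/(1 + Y))
v = 1949/5 (v = ((9 + 8*(-6))/(1 - 6) + 370) + 12 = ((9 - 48)/(-5) + 370) + 12 = (-⅕*(-39) + 370) + 12 = (39/5 + 370) + 12 = 1889/5 + 12 = 1949/5 ≈ 389.80)
(v + O) + 485 = (1949/5 - 826) + 485 = -2181/5 + 485 = 244/5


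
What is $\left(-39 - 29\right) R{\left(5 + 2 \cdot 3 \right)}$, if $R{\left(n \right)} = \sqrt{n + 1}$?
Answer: $- 136 \sqrt{3} \approx -235.56$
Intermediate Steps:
$R{\left(n \right)} = \sqrt{1 + n}$
$\left(-39 - 29\right) R{\left(5 + 2 \cdot 3 \right)} = \left(-39 - 29\right) \sqrt{1 + \left(5 + 2 \cdot 3\right)} = - 68 \sqrt{1 + \left(5 + 6\right)} = - 68 \sqrt{1 + 11} = - 68 \sqrt{12} = - 68 \cdot 2 \sqrt{3} = - 136 \sqrt{3}$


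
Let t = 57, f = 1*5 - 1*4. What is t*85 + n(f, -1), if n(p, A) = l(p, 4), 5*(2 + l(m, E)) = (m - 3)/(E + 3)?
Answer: 169503/35 ≈ 4842.9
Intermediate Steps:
l(m, E) = -2 + (-3 + m)/(5*(3 + E)) (l(m, E) = -2 + ((m - 3)/(E + 3))/5 = -2 + ((-3 + m)/(3 + E))/5 = -2 + (-3 + m)/(5*(3 + E)))
f = 1 (f = 5 - 4 = 1)
n(p, A) = -73/35 + p/35 (n(p, A) = (-33 + p - 10*4)/(5*(3 + 4)) = (⅕)*(-33 + p - 40)/7 = (⅕)*(⅐)*(-73 + p) = -73/35 + p/35)
t*85 + n(f, -1) = 57*85 + (-73/35 + (1/35)*1) = 4845 + (-73/35 + 1/35) = 4845 - 72/35 = 169503/35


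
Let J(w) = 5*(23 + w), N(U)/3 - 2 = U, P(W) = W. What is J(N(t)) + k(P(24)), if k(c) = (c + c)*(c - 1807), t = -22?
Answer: -85769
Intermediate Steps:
N(U) = 6 + 3*U
k(c) = 2*c*(-1807 + c) (k(c) = (2*c)*(-1807 + c) = 2*c*(-1807 + c))
J(w) = 115 + 5*w
J(N(t)) + k(P(24)) = (115 + 5*(6 + 3*(-22))) + 2*24*(-1807 + 24) = (115 + 5*(6 - 66)) + 2*24*(-1783) = (115 + 5*(-60)) - 85584 = (115 - 300) - 85584 = -185 - 85584 = -85769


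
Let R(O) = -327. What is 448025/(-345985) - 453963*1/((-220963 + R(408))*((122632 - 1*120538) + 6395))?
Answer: -168294340352339/129988696459570 ≈ -1.2947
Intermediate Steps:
448025/(-345985) - 453963*1/((-220963 + R(408))*((122632 - 1*120538) + 6395)) = 448025/(-345985) - 453963*1/((-220963 - 327)*((122632 - 1*120538) + 6395)) = 448025*(-1/345985) - 453963*(-1/(221290*((122632 - 120538) + 6395))) = -89605/69197 - 453963*(-1/(221290*(2094 + 6395))) = -89605/69197 - 453963/((-221290*8489)) = -89605/69197 - 453963/(-1878530810) = -89605/69197 - 453963*(-1/1878530810) = -89605/69197 + 453963/1878530810 = -168294340352339/129988696459570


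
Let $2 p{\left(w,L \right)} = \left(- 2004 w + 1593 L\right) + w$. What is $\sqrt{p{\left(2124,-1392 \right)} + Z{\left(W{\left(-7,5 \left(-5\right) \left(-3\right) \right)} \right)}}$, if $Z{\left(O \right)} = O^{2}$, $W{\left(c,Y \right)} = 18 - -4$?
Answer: $i \sqrt{3235430} \approx 1798.7 i$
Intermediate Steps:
$W{\left(c,Y \right)} = 22$ ($W{\left(c,Y \right)} = 18 + 4 = 22$)
$p{\left(w,L \right)} = - \frac{2003 w}{2} + \frac{1593 L}{2}$ ($p{\left(w,L \right)} = \frac{\left(- 2004 w + 1593 L\right) + w}{2} = \frac{- 2003 w + 1593 L}{2} = - \frac{2003 w}{2} + \frac{1593 L}{2}$)
$\sqrt{p{\left(2124,-1392 \right)} + Z{\left(W{\left(-7,5 \left(-5\right) \left(-3\right) \right)} \right)}} = \sqrt{\left(\left(- \frac{2003}{2}\right) 2124 + \frac{1593}{2} \left(-1392\right)\right) + 22^{2}} = \sqrt{\left(-2127186 - 1108728\right) + 484} = \sqrt{-3235914 + 484} = \sqrt{-3235430} = i \sqrt{3235430}$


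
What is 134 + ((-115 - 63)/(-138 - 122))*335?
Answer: 9447/26 ≈ 363.35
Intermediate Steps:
134 + ((-115 - 63)/(-138 - 122))*335 = 134 - 178/(-260)*335 = 134 - 178*(-1/260)*335 = 134 + (89/130)*335 = 134 + 5963/26 = 9447/26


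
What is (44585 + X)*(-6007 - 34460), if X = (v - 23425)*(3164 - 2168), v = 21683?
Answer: 68407318749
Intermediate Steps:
X = -1735032 (X = (21683 - 23425)*(3164 - 2168) = -1742*996 = -1735032)
(44585 + X)*(-6007 - 34460) = (44585 - 1735032)*(-6007 - 34460) = -1690447*(-40467) = 68407318749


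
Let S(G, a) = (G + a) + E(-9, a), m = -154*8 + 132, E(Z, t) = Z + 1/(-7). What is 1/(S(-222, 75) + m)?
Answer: -7/8793 ≈ -0.00079609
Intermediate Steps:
E(Z, t) = -⅐ + Z (E(Z, t) = Z - ⅐ = -⅐ + Z)
m = -1100 (m = -1232 + 132 = -1100)
S(G, a) = -64/7 + G + a (S(G, a) = (G + a) + (-⅐ - 9) = (G + a) - 64/7 = -64/7 + G + a)
1/(S(-222, 75) + m) = 1/((-64/7 - 222 + 75) - 1100) = 1/(-1093/7 - 1100) = 1/(-8793/7) = -7/8793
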